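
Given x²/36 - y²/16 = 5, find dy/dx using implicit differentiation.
Differentiate both sides with respect to x, treating y as y(x). By the chain rule, any term containing y contributes a factor of y' = dy/dx when we differentiate it.

Move every term to one side and write the relation as F(x, y) = 0. Term by term,
  d/dx[x^2/36] = x/18
  d/dx[-y^2/16] = -y·y'/8
  d/dx[-5] = 0

The pieces without y' make up ∂F/∂x and the coefficient of y' is ∂F/∂y:
  ∂F/∂x = x/18,
  ∂F/∂y = -y/8.

Since d/dx[F] = ∂F/∂x + (∂F/∂y)·y' = 0, solve for y':
  (∂F/∂y)·y' = -∂F/∂x
  dy/dx = -(∂F/∂x)/(∂F/∂y) = -(x/18)/(-y/8) = 4x/(9y)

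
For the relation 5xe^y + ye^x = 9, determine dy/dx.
Differentiate both sides with respect to x, treating y as y(x). By the chain rule, any term containing y contributes a factor of y' = dy/dx when we differentiate it.

Move every term to one side and write the relation as F(x, y) = 0. Term by term,
  d/dx[5x·e^(y)] = 5x·y'·e^(y) + 5e^(y)
  d/dx[y·e^(x)] = y·e^(x) + y'·e^(x)
  d/dx[-9] = 0

The pieces without y' make up ∂F/∂x and the coefficient of y' is ∂F/∂y:
  ∂F/∂x = y·e^(x) + 5e^(y),
  ∂F/∂y = 5x·e^(y) + e^(x).

Since d/dx[F] = ∂F/∂x + (∂F/∂y)·y' = 0, solve for y':
  (∂F/∂y)·y' = -∂F/∂x
  dy/dx = -(∂F/∂x)/(∂F/∂y) = -(y·e^(x) + 5e^(y))/(5x·e^(y) + e^(x)) = (-y·e^(x) - 5e^(y))/(5x·e^(y) + e^(x))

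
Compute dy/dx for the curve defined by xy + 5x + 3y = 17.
Take d/dx of both sides. Since y is implicitly a function of x, the chain rule attaches a y' = dy/dx factor whenever we differentiate through y.

Set F(x, y) = (left side) − (right side), so the curve is F = 0. Differentiating each term of F:
  d/dx[xy] = x·y' + y
  d/dx[5x] = 5
  d/dx[3y] = 3·y'
  d/dx[-17] = 0

Collecting, the y'-free part is the partial derivative in x and the y' coefficient is the partial derivative in y:
  ∂F/∂x = y + 5
  ∂F/∂y = x + 3

so d/dx[F(x, y(x))] = ∂F/∂x + (∂F/∂y)·y' = 0. Rearranging,
  dy/dx = -(∂F/∂x)/(∂F/∂y) = -(y + 5)/(x + 3) = (-y - 5)/(x + 3)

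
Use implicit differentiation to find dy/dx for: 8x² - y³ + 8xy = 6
Differentiate the relation implicitly: treat y = y(x) and apply the chain rule, so every y-derivative picks up a y' = dy/dx factor.

With everything moved to the left-hand side, differentiate term by term:
  d/dx[8x^2] = 16x
  d/dx[8xy] = 8x·y' + 8y
  d/dx[-y^3] = -3y^2·y'
  d/dx[-6] = 0

Separating the contributions that come from x directly and those that come through y:
  without y':      16x + 8y
  multiplying y':  8x - 3y^2

so (16x + 8y) + (8x - 3y^2)·y' = 0, and therefore
  dy/dx = -(16x + 8y)/(8x - 3y^2) = 8(-2x - y)/(8x - 3y^2)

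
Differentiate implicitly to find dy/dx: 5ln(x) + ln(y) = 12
Apply d/dx to both sides, remembering that y depends on x. Each occurrence of y therefore brings in a y' = dy/dx via the chain rule.

With F(x, y) equal to the left-hand side minus the right, differentiate F term by term:
  d/dx[5ln(x)] = 5/x
  d/dx[ln(y)] = y'/y
  d/dx[-12] = 0
Adding these up, d/dx[F] = 0 becomes
  (5/x) + (1/y)·y' = 0,
so isolating y',
  dy/dx = -(5/x)/(1/y) = -5y/x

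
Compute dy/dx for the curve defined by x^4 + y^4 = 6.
Take d/dx of both sides. Since y is implicitly a function of x, the chain rule attaches a y' = dy/dx factor whenever we differentiate through y.

Set F(x, y) = (left side) − (right side), so the curve is F = 0. Differentiating each term of F:
  d/dx[x^4] = 4x^3
  d/dx[y^4] = 4y^3·y'
  d/dx[-6] = 0

Collecting, the y'-free part is the partial derivative in x and the y' coefficient is the partial derivative in y:
  ∂F/∂x = 4x^3
  ∂F/∂y = 4y^3

so d/dx[F(x, y(x))] = ∂F/∂x + (∂F/∂y)·y' = 0. Rearranging,
  dy/dx = -(∂F/∂x)/(∂F/∂y) = -(4x^3)/(4y^3) = -x^3/y^3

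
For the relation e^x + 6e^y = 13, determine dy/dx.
Take d/dx of both sides. Since y is implicitly a function of x, the chain rule attaches a y' = dy/dx factor whenever we differentiate through y.

Set F(x, y) = (left side) − (right side), so the curve is F = 0. Differentiating each term of F:
  d/dx[e^(x)] = e^(x)
  d/dx[6e^(y)] = 6·y'·e^(y)
  d/dx[-13] = 0

Collecting, the y'-free part is the partial derivative in x and the y' coefficient is the partial derivative in y:
  ∂F/∂x = e^(x)
  ∂F/∂y = 6e^(y)

so d/dx[F(x, y(x))] = ∂F/∂x + (∂F/∂y)·y' = 0. Rearranging,
  dy/dx = -(∂F/∂x)/(∂F/∂y) = -(e^(x))/(6e^(y)) = -e^(x - y)/6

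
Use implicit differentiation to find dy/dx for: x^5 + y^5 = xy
Apply d/dx to both sides, remembering that y depends on x. Each occurrence of y therefore brings in a y' = dy/dx via the chain rule.

With F(x, y) equal to the left-hand side minus the right, differentiate F term by term:
  d/dx[x^5] = 5x^4
  d/dx[-xy] = -x·y' - y
  d/dx[y^5] = 5y^4·y'
Adding these up, d/dx[F] = 0 becomes
  (5x^4 - y) + (-x + 5y^4)·y' = 0,
so isolating y',
  dy/dx = -(5x^4 - y)/(-x + 5y^4) = (5x^4 - y)/(x - 5y^4)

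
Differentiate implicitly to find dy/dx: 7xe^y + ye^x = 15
Apply d/dx to both sides, remembering that y depends on x. Each occurrence of y therefore brings in a y' = dy/dx via the chain rule.

With F(x, y) equal to the left-hand side minus the right, differentiate F term by term:
  d/dx[7x·e^(y)] = 7x·y'·e^(y) + 7e^(y)
  d/dx[y·e^(x)] = y·e^(x) + y'·e^(x)
  d/dx[-15] = 0
Adding these up, d/dx[F] = 0 becomes
  (y·e^(x) + 7e^(y)) + (7x·e^(y) + e^(x))·y' = 0,
so isolating y',
  dy/dx = -(y·e^(x) + 7e^(y))/(7x·e^(y) + e^(x)) = (-y·e^(x) - 7e^(y))/(7x·e^(y) + e^(x))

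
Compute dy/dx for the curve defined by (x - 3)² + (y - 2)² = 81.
Differentiate the relation implicitly: treat y = y(x) and apply the chain rule, so every y-derivative picks up a y' = dy/dx factor.

With everything moved to the left-hand side, differentiate term by term:
  d/dx[(x - 3)^2] = 2x - 6
  d/dx[(y - 2)^2] = 2·y'(y - 2)
  d/dx[-81] = 0

Separating the contributions that come from x directly and those that come through y:
  without y':      2x - 6
  multiplying y':  2y - 4

so (2x - 6) + (2y - 4)·y' = 0, and therefore
  dy/dx = -(2x - 6)/(2y - 4) = (3 - x)/(y - 2)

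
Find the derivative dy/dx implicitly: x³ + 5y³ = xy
Apply d/dx to both sides, remembering that y depends on x. Each occurrence of y therefore brings in a y' = dy/dx via the chain rule.

With F(x, y) equal to the left-hand side minus the right, differentiate F term by term:
  d/dx[x^3] = 3x^2
  d/dx[-xy] = -x·y' - y
  d/dx[5y^3] = 15y^2·y'
Adding these up, d/dx[F] = 0 becomes
  (3x^2 - y) + (-x + 15y^2)·y' = 0,
so isolating y',
  dy/dx = -(3x^2 - y)/(-x + 15y^2) = (3x^2 - y)/(x - 15y^2)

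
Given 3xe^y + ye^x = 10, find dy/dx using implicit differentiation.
Apply d/dx to both sides, remembering that y depends on x. Each occurrence of y therefore brings in a y' = dy/dx via the chain rule.

With F(x, y) equal to the left-hand side minus the right, differentiate F term by term:
  d/dx[3x·e^(y)] = 3x·y'·e^(y) + 3e^(y)
  d/dx[y·e^(x)] = y·e^(x) + y'·e^(x)
  d/dx[-10] = 0
Adding these up, d/dx[F] = 0 becomes
  (y·e^(x) + 3e^(y)) + (3x·e^(y) + e^(x))·y' = 0,
so isolating y',
  dy/dx = -(y·e^(x) + 3e^(y))/(3x·e^(y) + e^(x)) = (-y·e^(x) - 3e^(y))/(3x·e^(y) + e^(x))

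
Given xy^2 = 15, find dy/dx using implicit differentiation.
Differentiate both sides with respect to x, treating y as y(x). By the chain rule, any term containing y contributes a factor of y' = dy/dx when we differentiate it.

Move every term to one side and write the relation as F(x, y) = 0. Term by term,
  d/dx[xy^2] = 2xy·y' + y^2
  d/dx[-15] = 0

The pieces without y' make up ∂F/∂x and the coefficient of y' is ∂F/∂y:
  ∂F/∂x = y^2,
  ∂F/∂y = 2xy.

Since d/dx[F] = ∂F/∂x + (∂F/∂y)·y' = 0, solve for y':
  (∂F/∂y)·y' = -∂F/∂x
  dy/dx = -(∂F/∂x)/(∂F/∂y) = -(y^2)/(2xy) = -y/(2x)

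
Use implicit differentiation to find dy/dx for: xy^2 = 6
Differentiate the relation implicitly: treat y = y(x) and apply the chain rule, so every y-derivative picks up a y' = dy/dx factor.

With everything moved to the left-hand side, differentiate term by term:
  d/dx[xy^2] = 2xy·y' + y^2
  d/dx[-6] = 0

Separating the contributions that come from x directly and those that come through y:
  without y':      y^2
  multiplying y':  2xy

so (y^2) + (2xy)·y' = 0, and therefore
  dy/dx = -(y^2)/(2xy) = -y/(2x)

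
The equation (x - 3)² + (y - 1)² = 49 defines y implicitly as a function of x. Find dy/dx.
Differentiate both sides with respect to x, treating y as y(x). By the chain rule, any term containing y contributes a factor of y' = dy/dx when we differentiate it.

Move every term to one side and write the relation as F(x, y) = 0. Term by term,
  d/dx[(x - 3)^2] = 2x - 6
  d/dx[(y - 1)^2] = 2·y'(y - 1)
  d/dx[-49] = 0

The pieces without y' make up ∂F/∂x and the coefficient of y' is ∂F/∂y:
  ∂F/∂x = 2x - 6,
  ∂F/∂y = 2y - 2.

Since d/dx[F] = ∂F/∂x + (∂F/∂y)·y' = 0, solve for y':
  (∂F/∂y)·y' = -∂F/∂x
  dy/dx = -(∂F/∂x)/(∂F/∂y) = -(2x - 6)/(2y - 2) = (3 - x)/(y - 1)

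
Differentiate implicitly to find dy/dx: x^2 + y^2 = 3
Differentiate both sides with respect to x, treating y as y(x). By the chain rule, any term containing y contributes a factor of y' = dy/dx when we differentiate it.

Move every term to one side and write the relation as F(x, y) = 0. Term by term,
  d/dx[x^2] = 2x
  d/dx[y^2] = 2y·y'
  d/dx[-3] = 0

The pieces without y' make up ∂F/∂x and the coefficient of y' is ∂F/∂y:
  ∂F/∂x = 2x,
  ∂F/∂y = 2y.

Since d/dx[F] = ∂F/∂x + (∂F/∂y)·y' = 0, solve for y':
  (∂F/∂y)·y' = -∂F/∂x
  dy/dx = -(∂F/∂x)/(∂F/∂y) = -(2x)/(2y) = -x/y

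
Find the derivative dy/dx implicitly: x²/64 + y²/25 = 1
Apply d/dx to both sides, remembering that y depends on x. Each occurrence of y therefore brings in a y' = dy/dx via the chain rule.

With F(x, y) equal to the left-hand side minus the right, differentiate F term by term:
  d/dx[x^2/64] = x/32
  d/dx[y^2/25] = 2y·y'/25
  d/dx[-1] = 0
Adding these up, d/dx[F] = 0 becomes
  (x/32) + (2y/25)·y' = 0,
so isolating y',
  dy/dx = -(x/32)/(2y/25) = -25x/(64y)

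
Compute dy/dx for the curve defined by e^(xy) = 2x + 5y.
Differentiate the relation implicitly: treat y = y(x) and apply the chain rule, so every y-derivative picks up a y' = dy/dx factor.

With everything moved to the left-hand side, differentiate term by term:
  d/dx[-2x] = -2
  d/dx[-5y] = -5·y'
  d/dx[e^(xy)] = (x·y' + y)·e^(xy)

Separating the contributions that come from x directly and those that come through y:
  without y':      y·e^(xy) - 2
  multiplying y':  x·e^(xy) - 5

so (y·e^(xy) - 2) + (x·e^(xy) - 5)·y' = 0, and therefore
  dy/dx = -(y·e^(xy) - 2)/(x·e^(xy) - 5) = (-y·e^(xy) + 2)/(x·e^(xy) - 5)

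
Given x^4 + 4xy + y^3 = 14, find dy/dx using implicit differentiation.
Apply d/dx to both sides, remembering that y depends on x. Each occurrence of y therefore brings in a y' = dy/dx via the chain rule.

With F(x, y) equal to the left-hand side minus the right, differentiate F term by term:
  d/dx[x^4] = 4x^3
  d/dx[4xy] = 4x·y' + 4y
  d/dx[y^3] = 3y^2·y'
  d/dx[-14] = 0
Adding these up, d/dx[F] = 0 becomes
  (4x^3 + 4y) + (4x + 3y^2)·y' = 0,
so isolating y',
  dy/dx = -(4x^3 + 4y)/(4x + 3y^2) = 4(-x^3 - y)/(4x + 3y^2)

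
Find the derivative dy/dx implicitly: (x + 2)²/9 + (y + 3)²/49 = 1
Differentiate the relation implicitly: treat y = y(x) and apply the chain rule, so every y-derivative picks up a y' = dy/dx factor.

With everything moved to the left-hand side, differentiate term by term:
  d/dx[(x + 2)^2/9] = 2x/9 + 4/9
  d/dx[(y + 3)^2/49] = 2·y'(y + 3)/49
  d/dx[-1] = 0

Separating the contributions that come from x directly and those that come through y:
  without y':      2x/9 + 4/9
  multiplying y':  2y/49 + 6/49

so (2x/9 + 4/9) + (2y/49 + 6/49)·y' = 0, and therefore
  dy/dx = -(2x/9 + 4/9)/(2y/49 + 6/49)
        = -(2(x + 2)/9)/(2(y + 3)/49) = 49(-x - 2)/(9(y + 3))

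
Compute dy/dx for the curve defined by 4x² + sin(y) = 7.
Differentiate the relation implicitly: treat y = y(x) and apply the chain rule, so every y-derivative picks up a y' = dy/dx factor.

With everything moved to the left-hand side, differentiate term by term:
  d/dx[4x^2] = 8x
  d/dx[sin(y)] = y'·cos(y)
  d/dx[-7] = 0

Separating the contributions that come from x directly and those that come through y:
  without y':      8x
  multiplying y':  cos(y)

so (8x) + (cos(y))·y' = 0, and therefore
  dy/dx = -(8x)/(cos(y)) = -8x/cos(y)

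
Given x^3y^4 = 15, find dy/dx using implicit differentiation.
Differentiate the relation implicitly: treat y = y(x) and apply the chain rule, so every y-derivative picks up a y' = dy/dx factor.

With everything moved to the left-hand side, differentiate term by term:
  d/dx[x^3y^4] = 4x^3y^3·y' + 3x^2y^4
  d/dx[-15] = 0

Separating the contributions that come from x directly and those that come through y:
  without y':      3x^2y^4
  multiplying y':  4x^3y^3

so (3x^2y^4) + (4x^3y^3)·y' = 0, and therefore
  dy/dx = -(3x^2y^4)/(4x^3y^3) = -3y/(4x)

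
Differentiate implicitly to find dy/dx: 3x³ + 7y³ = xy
Differentiate both sides with respect to x, treating y as y(x). By the chain rule, any term containing y contributes a factor of y' = dy/dx when we differentiate it.

Move every term to one side and write the relation as F(x, y) = 0. Term by term,
  d/dx[3x^3] = 9x^2
  d/dx[-xy] = -x·y' - y
  d/dx[7y^3] = 21y^2·y'

The pieces without y' make up ∂F/∂x and the coefficient of y' is ∂F/∂y:
  ∂F/∂x = 9x^2 - y,
  ∂F/∂y = -x + 21y^2.

Since d/dx[F] = ∂F/∂x + (∂F/∂y)·y' = 0, solve for y':
  (∂F/∂y)·y' = -∂F/∂x
  dy/dx = -(∂F/∂x)/(∂F/∂y) = -(9x^2 - y)/(-x + 21y^2) = (9x^2 - y)/(x - 21y^2)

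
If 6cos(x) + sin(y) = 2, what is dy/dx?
Differentiate both sides with respect to x, treating y as y(x). By the chain rule, any term containing y contributes a factor of y' = dy/dx when we differentiate it.

Move every term to one side and write the relation as F(x, y) = 0. Term by term,
  d/dx[sin(y)] = y'·cos(y)
  d/dx[6cos(x)] = -6sin(x)
  d/dx[-2] = 0

The pieces without y' make up ∂F/∂x and the coefficient of y' is ∂F/∂y:
  ∂F/∂x = -6sin(x),
  ∂F/∂y = cos(y).

Since d/dx[F] = ∂F/∂x + (∂F/∂y)·y' = 0, solve for y':
  (∂F/∂y)·y' = -∂F/∂x
  dy/dx = -(∂F/∂x)/(∂F/∂y) = -(-6sin(x))/(cos(y)) = 6sin(x)/cos(y)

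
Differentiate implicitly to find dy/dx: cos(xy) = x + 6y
Take d/dx of both sides. Since y is implicitly a function of x, the chain rule attaches a y' = dy/dx factor whenever we differentiate through y.

Set F(x, y) = (left side) − (right side), so the curve is F = 0. Differentiating each term of F:
  d/dx[-x] = -1
  d/dx[-6y] = -6·y'
  d/dx[cos(xy)] = -(x·y' + y)·sin(xy)

Collecting, the y'-free part is the partial derivative in x and the y' coefficient is the partial derivative in y:
  ∂F/∂x = -y·sin(xy) - 1
  ∂F/∂y = -x·sin(xy) - 6

so d/dx[F(x, y(x))] = ∂F/∂x + (∂F/∂y)·y' = 0. Rearranging,
  dy/dx = -(∂F/∂x)/(∂F/∂y) = -(-y·sin(xy) - 1)/(-x·sin(xy) - 6) = -(y·sin(xy) + 1)/(x·sin(xy) + 6)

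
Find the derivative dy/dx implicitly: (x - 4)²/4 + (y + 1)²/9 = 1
Differentiate the relation implicitly: treat y = y(x) and apply the chain rule, so every y-derivative picks up a y' = dy/dx factor.

With everything moved to the left-hand side, differentiate term by term:
  d/dx[(x - 4)^2/4] = x/2 - 2
  d/dx[(y + 1)^2/9] = 2·y'(y + 1)/9
  d/dx[-1] = 0

Separating the contributions that come from x directly and those that come through y:
  without y':      x/2 - 2
  multiplying y':  2y/9 + 2/9

so (x/2 - 2) + (2y/9 + 2/9)·y' = 0, and therefore
  dy/dx = -(x/2 - 2)/(2y/9 + 2/9)
        = -((x - 4)/2)/(2(y + 1)/9) = 9(4 - x)/(4(y + 1))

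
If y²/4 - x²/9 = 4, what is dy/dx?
Differentiate both sides with respect to x, treating y as y(x). By the chain rule, any term containing y contributes a factor of y' = dy/dx when we differentiate it.

Move every term to one side and write the relation as F(x, y) = 0. Term by term,
  d/dx[-x^2/9] = -2x/9
  d/dx[y^2/4] = y·y'/2
  d/dx[-4] = 0

The pieces without y' make up ∂F/∂x and the coefficient of y' is ∂F/∂y:
  ∂F/∂x = -2x/9,
  ∂F/∂y = y/2.

Since d/dx[F] = ∂F/∂x + (∂F/∂y)·y' = 0, solve for y':
  (∂F/∂y)·y' = -∂F/∂x
  dy/dx = -(∂F/∂x)/(∂F/∂y) = -(-2x/9)/(y/2) = 4x/(9y)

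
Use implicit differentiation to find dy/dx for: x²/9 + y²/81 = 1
Differentiate the relation implicitly: treat y = y(x) and apply the chain rule, so every y-derivative picks up a y' = dy/dx factor.

With everything moved to the left-hand side, differentiate term by term:
  d/dx[x^2/9] = 2x/9
  d/dx[y^2/81] = 2y·y'/81
  d/dx[-1] = 0

Separating the contributions that come from x directly and those that come through y:
  without y':      2x/9
  multiplying y':  2y/81

so (2x/9) + (2y/81)·y' = 0, and therefore
  dy/dx = -(2x/9)/(2y/81) = -9x/y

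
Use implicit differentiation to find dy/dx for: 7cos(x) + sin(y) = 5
Differentiate both sides with respect to x, treating y as y(x). By the chain rule, any term containing y contributes a factor of y' = dy/dx when we differentiate it.

Move every term to one side and write the relation as F(x, y) = 0. Term by term,
  d/dx[sin(y)] = y'·cos(y)
  d/dx[7cos(x)] = -7sin(x)
  d/dx[-5] = 0

The pieces without y' make up ∂F/∂x and the coefficient of y' is ∂F/∂y:
  ∂F/∂x = -7sin(x),
  ∂F/∂y = cos(y).

Since d/dx[F] = ∂F/∂x + (∂F/∂y)·y' = 0, solve for y':
  (∂F/∂y)·y' = -∂F/∂x
  dy/dx = -(∂F/∂x)/(∂F/∂y) = -(-7sin(x))/(cos(y)) = 7sin(x)/cos(y)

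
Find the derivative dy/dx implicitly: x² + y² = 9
Differentiate the relation implicitly: treat y = y(x) and apply the chain rule, so every y-derivative picks up a y' = dy/dx factor.

With everything moved to the left-hand side, differentiate term by term:
  d/dx[x^2] = 2x
  d/dx[y^2] = 2y·y'
  d/dx[-9] = 0

Separating the contributions that come from x directly and those that come through y:
  without y':      2x
  multiplying y':  2y

so (2x) + (2y)·y' = 0, and therefore
  dy/dx = -(2x)/(2y) = -x/y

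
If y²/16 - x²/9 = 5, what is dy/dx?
Take d/dx of both sides. Since y is implicitly a function of x, the chain rule attaches a y' = dy/dx factor whenever we differentiate through y.

Set F(x, y) = (left side) − (right side), so the curve is F = 0. Differentiating each term of F:
  d/dx[-x^2/9] = -2x/9
  d/dx[y^2/16] = y·y'/8
  d/dx[-5] = 0

Collecting, the y'-free part is the partial derivative in x and the y' coefficient is the partial derivative in y:
  ∂F/∂x = -2x/9
  ∂F/∂y = y/8

so d/dx[F(x, y(x))] = ∂F/∂x + (∂F/∂y)·y' = 0. Rearranging,
  dy/dx = -(∂F/∂x)/(∂F/∂y) = -(-2x/9)/(y/8) = 16x/(9y)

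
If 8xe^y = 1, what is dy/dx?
Take d/dx of both sides. Since y is implicitly a function of x, the chain rule attaches a y' = dy/dx factor whenever we differentiate through y.

Set F(x, y) = (left side) − (right side), so the curve is F = 0. Differentiating each term of F:
  d/dx[8x·e^(y)] = 8x·y'·e^(y) + 8e^(y)
  d/dx[-1] = 0

Collecting, the y'-free part is the partial derivative in x and the y' coefficient is the partial derivative in y:
  ∂F/∂x = 8e^(y)
  ∂F/∂y = 8x·e^(y)

so d/dx[F(x, y(x))] = ∂F/∂x + (∂F/∂y)·y' = 0. Rearranging,
  dy/dx = -(∂F/∂x)/(∂F/∂y) = -(8e^(y))/(8x·e^(y)) = -1/x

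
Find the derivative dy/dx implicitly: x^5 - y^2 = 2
Differentiate both sides with respect to x, treating y as y(x). By the chain rule, any term containing y contributes a factor of y' = dy/dx when we differentiate it.

Move every term to one side and write the relation as F(x, y) = 0. Term by term,
  d/dx[x^5] = 5x^4
  d/dx[-y^2] = -2y·y'
  d/dx[-2] = 0

The pieces without y' make up ∂F/∂x and the coefficient of y' is ∂F/∂y:
  ∂F/∂x = 5x^4,
  ∂F/∂y = -2y.

Since d/dx[F] = ∂F/∂x + (∂F/∂y)·y' = 0, solve for y':
  (∂F/∂y)·y' = -∂F/∂x
  dy/dx = -(∂F/∂x)/(∂F/∂y) = -(5x^4)/(-2y) = 5x^4/(2y)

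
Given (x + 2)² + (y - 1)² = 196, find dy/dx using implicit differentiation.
Differentiate the relation implicitly: treat y = y(x) and apply the chain rule, so every y-derivative picks up a y' = dy/dx factor.

With everything moved to the left-hand side, differentiate term by term:
  d/dx[(x + 2)^2] = 2x + 4
  d/dx[(y - 1)^2] = 2·y'(y - 1)
  d/dx[-196] = 0

Separating the contributions that come from x directly and those that come through y:
  without y':      2x + 4
  multiplying y':  2y - 2

so (2x + 4) + (2y - 2)·y' = 0, and therefore
  dy/dx = -(2x + 4)/(2y - 2) = (-x - 2)/(y - 1)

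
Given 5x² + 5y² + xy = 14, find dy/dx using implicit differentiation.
Differentiate the relation implicitly: treat y = y(x) and apply the chain rule, so every y-derivative picks up a y' = dy/dx factor.

With everything moved to the left-hand side, differentiate term by term:
  d/dx[5x^2] = 10x
  d/dx[xy] = x·y' + y
  d/dx[5y^2] = 10y·y'
  d/dx[-14] = 0

Separating the contributions that come from x directly and those that come through y:
  without y':      10x + y
  multiplying y':  x + 10y

so (10x + y) + (x + 10y)·y' = 0, and therefore
  dy/dx = -(10x + y)/(x + 10y) = (-10x - y)/(x + 10y)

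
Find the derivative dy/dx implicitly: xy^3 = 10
Differentiate both sides with respect to x, treating y as y(x). By the chain rule, any term containing y contributes a factor of y' = dy/dx when we differentiate it.

Move every term to one side and write the relation as F(x, y) = 0. Term by term,
  d/dx[xy^3] = 3xy^2·y' + y^3
  d/dx[-10] = 0

The pieces without y' make up ∂F/∂x and the coefficient of y' is ∂F/∂y:
  ∂F/∂x = y^3,
  ∂F/∂y = 3xy^2.

Since d/dx[F] = ∂F/∂x + (∂F/∂y)·y' = 0, solve for y':
  (∂F/∂y)·y' = -∂F/∂x
  dy/dx = -(∂F/∂x)/(∂F/∂y) = -(y^3)/(3xy^2) = -y/(3x)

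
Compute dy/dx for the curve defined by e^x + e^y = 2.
Take d/dx of both sides. Since y is implicitly a function of x, the chain rule attaches a y' = dy/dx factor whenever we differentiate through y.

Set F(x, y) = (left side) − (right side), so the curve is F = 0. Differentiating each term of F:
  d/dx[e^(x)] = e^(x)
  d/dx[e^(y)] = y'·e^(y)
  d/dx[-2] = 0

Collecting, the y'-free part is the partial derivative in x and the y' coefficient is the partial derivative in y:
  ∂F/∂x = e^(x)
  ∂F/∂y = e^(y)

so d/dx[F(x, y(x))] = ∂F/∂x + (∂F/∂y)·y' = 0. Rearranging,
  dy/dx = -(∂F/∂x)/(∂F/∂y) = -(e^(x))/(e^(y)) = -e^(x - y)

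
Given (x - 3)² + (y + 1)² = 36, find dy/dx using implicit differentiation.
Apply d/dx to both sides, remembering that y depends on x. Each occurrence of y therefore brings in a y' = dy/dx via the chain rule.

With F(x, y) equal to the left-hand side minus the right, differentiate F term by term:
  d/dx[(x - 3)^2] = 2x - 6
  d/dx[(y + 1)^2] = 2·y'(y + 1)
  d/dx[-36] = 0
Adding these up, d/dx[F] = 0 becomes
  (2x - 6) + (2y + 2)·y' = 0,
so isolating y',
  dy/dx = -(2x - 6)/(2y + 2) = (3 - x)/(y + 1)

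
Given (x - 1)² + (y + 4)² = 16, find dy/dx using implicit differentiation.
Apply d/dx to both sides, remembering that y depends on x. Each occurrence of y therefore brings in a y' = dy/dx via the chain rule.

With F(x, y) equal to the left-hand side minus the right, differentiate F term by term:
  d/dx[(x - 1)^2] = 2x - 2
  d/dx[(y + 4)^2] = 2·y'(y + 4)
  d/dx[-16] = 0
Adding these up, d/dx[F] = 0 becomes
  (2x - 2) + (2y + 8)·y' = 0,
so isolating y',
  dy/dx = -(2x - 2)/(2y + 8) = (1 - x)/(y + 4)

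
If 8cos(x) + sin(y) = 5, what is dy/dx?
Apply d/dx to both sides, remembering that y depends on x. Each occurrence of y therefore brings in a y' = dy/dx via the chain rule.

With F(x, y) equal to the left-hand side minus the right, differentiate F term by term:
  d/dx[sin(y)] = y'·cos(y)
  d/dx[8cos(x)] = -8sin(x)
  d/dx[-5] = 0
Adding these up, d/dx[F] = 0 becomes
  (-8sin(x)) + (cos(y))·y' = 0,
so isolating y',
  dy/dx = -(-8sin(x))/(cos(y)) = 8sin(x)/cos(y)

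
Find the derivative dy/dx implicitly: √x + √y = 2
Differentiate both sides with respect to x, treating y as y(x). By the chain rule, any term containing y contributes a factor of y' = dy/dx when we differentiate it.

Move every term to one side and write the relation as F(x, y) = 0. Term by term,
  d/dx[√(x)] = 1/(2√(x))
  d/dx[√(y)] = y'/(2√(y))
  d/dx[-2] = 0

The pieces without y' make up ∂F/∂x and the coefficient of y' is ∂F/∂y:
  ∂F/∂x = 1/(2√(x)),
  ∂F/∂y = 1/(2√(y)).

Since d/dx[F] = ∂F/∂x + (∂F/∂y)·y' = 0, solve for y':
  (∂F/∂y)·y' = -∂F/∂x
  dy/dx = -(∂F/∂x)/(∂F/∂y) = -(1/(2√(x)))/(1/(2√(y))) = -√(y)/√(x)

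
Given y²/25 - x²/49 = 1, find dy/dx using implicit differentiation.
Apply d/dx to both sides, remembering that y depends on x. Each occurrence of y therefore brings in a y' = dy/dx via the chain rule.

With F(x, y) equal to the left-hand side minus the right, differentiate F term by term:
  d/dx[-x^2/49] = -2x/49
  d/dx[y^2/25] = 2y·y'/25
  d/dx[-1] = 0
Adding these up, d/dx[F] = 0 becomes
  (-2x/49) + (2y/25)·y' = 0,
so isolating y',
  dy/dx = -(-2x/49)/(2y/25) = 25x/(49y)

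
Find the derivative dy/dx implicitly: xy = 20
Differentiate the relation implicitly: treat y = y(x) and apply the chain rule, so every y-derivative picks up a y' = dy/dx factor.

With everything moved to the left-hand side, differentiate term by term:
  d/dx[xy] = x·y' + y
  d/dx[-20] = 0

Separating the contributions that come from x directly and those that come through y:
  without y':      y
  multiplying y':  x

so (y) + (x)·y' = 0, and therefore
  dy/dx = -(y)/(x) = -y/x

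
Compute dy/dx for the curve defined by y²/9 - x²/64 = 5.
Differentiate both sides with respect to x, treating y as y(x). By the chain rule, any term containing y contributes a factor of y' = dy/dx when we differentiate it.

Move every term to one side and write the relation as F(x, y) = 0. Term by term,
  d/dx[-x^2/64] = -x/32
  d/dx[y^2/9] = 2y·y'/9
  d/dx[-5] = 0

The pieces without y' make up ∂F/∂x and the coefficient of y' is ∂F/∂y:
  ∂F/∂x = -x/32,
  ∂F/∂y = 2y/9.

Since d/dx[F] = ∂F/∂x + (∂F/∂y)·y' = 0, solve for y':
  (∂F/∂y)·y' = -∂F/∂x
  dy/dx = -(∂F/∂x)/(∂F/∂y) = -(-x/32)/(2y/9) = 9x/(64y)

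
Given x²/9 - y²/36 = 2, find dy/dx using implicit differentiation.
Take d/dx of both sides. Since y is implicitly a function of x, the chain rule attaches a y' = dy/dx factor whenever we differentiate through y.

Set F(x, y) = (left side) − (right side), so the curve is F = 0. Differentiating each term of F:
  d/dx[x^2/9] = 2x/9
  d/dx[-y^2/36] = -y·y'/18
  d/dx[-2] = 0

Collecting, the y'-free part is the partial derivative in x and the y' coefficient is the partial derivative in y:
  ∂F/∂x = 2x/9
  ∂F/∂y = -y/18

so d/dx[F(x, y(x))] = ∂F/∂x + (∂F/∂y)·y' = 0. Rearranging,
  dy/dx = -(∂F/∂x)/(∂F/∂y) = -(2x/9)/(-y/18) = 4x/y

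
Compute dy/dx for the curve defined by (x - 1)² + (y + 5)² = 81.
Apply d/dx to both sides, remembering that y depends on x. Each occurrence of y therefore brings in a y' = dy/dx via the chain rule.

With F(x, y) equal to the left-hand side minus the right, differentiate F term by term:
  d/dx[(x - 1)^2] = 2x - 2
  d/dx[(y + 5)^2] = 2·y'(y + 5)
  d/dx[-81] = 0
Adding these up, d/dx[F] = 0 becomes
  (2x - 2) + (2y + 10)·y' = 0,
so isolating y',
  dy/dx = -(2x - 2)/(2y + 10) = (1 - x)/(y + 5)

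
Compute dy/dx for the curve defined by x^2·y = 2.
Apply d/dx to both sides, remembering that y depends on x. Each occurrence of y therefore brings in a y' = dy/dx via the chain rule.

With F(x, y) equal to the left-hand side minus the right, differentiate F term by term:
  d/dx[x^2y] = x^2·y' + 2xy
  d/dx[-2] = 0
Adding these up, d/dx[F] = 0 becomes
  (2xy) + (x^2)·y' = 0,
so isolating y',
  dy/dx = -(2xy)/(x^2) = -2y/x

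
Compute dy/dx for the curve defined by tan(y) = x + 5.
Apply d/dx to both sides, remembering that y depends on x. Each occurrence of y therefore brings in a y' = dy/dx via the chain rule.

With F(x, y) equal to the left-hand side minus the right, differentiate F term by term:
  d/dx[-x] = -1
  d/dx[tan(y)] = y'(tan(y)^2 + 1)
  d/dx[-5] = 0
Adding these up, d/dx[F] = 0 becomes
  (-1) + (tan(y)^2 + 1)·y' = 0,
so isolating y',
  dy/dx = -(-1)/(tan(y)^2 + 1) = cos(y)^2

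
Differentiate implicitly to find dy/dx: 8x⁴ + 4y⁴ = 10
Differentiate both sides with respect to x, treating y as y(x). By the chain rule, any term containing y contributes a factor of y' = dy/dx when we differentiate it.

Move every term to one side and write the relation as F(x, y) = 0. Term by term,
  d/dx[8x^4] = 32x^3
  d/dx[4y^4] = 16y^3·y'
  d/dx[-10] = 0

The pieces without y' make up ∂F/∂x and the coefficient of y' is ∂F/∂y:
  ∂F/∂x = 32x^3,
  ∂F/∂y = 16y^3.

Since d/dx[F] = ∂F/∂x + (∂F/∂y)·y' = 0, solve for y':
  (∂F/∂y)·y' = -∂F/∂x
  dy/dx = -(∂F/∂x)/(∂F/∂y) = -(32x^3)/(16y^3) = -2x^3/y^3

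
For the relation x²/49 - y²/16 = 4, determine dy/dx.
Take d/dx of both sides. Since y is implicitly a function of x, the chain rule attaches a y' = dy/dx factor whenever we differentiate through y.

Set F(x, y) = (left side) − (right side), so the curve is F = 0. Differentiating each term of F:
  d/dx[x^2/49] = 2x/49
  d/dx[-y^2/16] = -y·y'/8
  d/dx[-4] = 0

Collecting, the y'-free part is the partial derivative in x and the y' coefficient is the partial derivative in y:
  ∂F/∂x = 2x/49
  ∂F/∂y = -y/8

so d/dx[F(x, y(x))] = ∂F/∂x + (∂F/∂y)·y' = 0. Rearranging,
  dy/dx = -(∂F/∂x)/(∂F/∂y) = -(2x/49)/(-y/8) = 16x/(49y)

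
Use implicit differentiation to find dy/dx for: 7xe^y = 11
Differentiate the relation implicitly: treat y = y(x) and apply the chain rule, so every y-derivative picks up a y' = dy/dx factor.

With everything moved to the left-hand side, differentiate term by term:
  d/dx[7x·e^(y)] = 7x·y'·e^(y) + 7e^(y)
  d/dx[-11] = 0

Separating the contributions that come from x directly and those that come through y:
  without y':      7e^(y)
  multiplying y':  7x·e^(y)

so (7e^(y)) + (7x·e^(y))·y' = 0, and therefore
  dy/dx = -(7e^(y))/(7x·e^(y)) = -1/x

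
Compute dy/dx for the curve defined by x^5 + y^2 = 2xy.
Differentiate both sides with respect to x, treating y as y(x). By the chain rule, any term containing y contributes a factor of y' = dy/dx when we differentiate it.

Move every term to one side and write the relation as F(x, y) = 0. Term by term,
  d/dx[x^5] = 5x^4
  d/dx[-2xy] = -2x·y' - 2y
  d/dx[y^2] = 2y·y'

The pieces without y' make up ∂F/∂x and the coefficient of y' is ∂F/∂y:
  ∂F/∂x = 5x^4 - 2y,
  ∂F/∂y = -2x + 2y.

Since d/dx[F] = ∂F/∂x + (∂F/∂y)·y' = 0, solve for y':
  (∂F/∂y)·y' = -∂F/∂x
  dy/dx = -(∂F/∂x)/(∂F/∂y) = -(5x^4 - 2y)/(-2x + 2y) = (5x^4/2 - y)/(x - y)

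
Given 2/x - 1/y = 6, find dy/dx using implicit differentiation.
Differentiate the relation implicitly: treat y = y(x) and apply the chain rule, so every y-derivative picks up a y' = dy/dx factor.

With everything moved to the left-hand side, differentiate term by term:
  d/dx[-1/y] = y'/y^2
  d/dx[2/x] = -2/x^2
  d/dx[-6] = 0

Separating the contributions that come from x directly and those that come through y:
  without y':      -2/x^2
  multiplying y':  y^(-2)

so (-2/x^2) + (y^(-2))·y' = 0, and therefore
  dy/dx = -(-2/x^2)/(y^(-2)) = 2y^2/x^2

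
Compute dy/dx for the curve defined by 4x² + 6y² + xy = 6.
Take d/dx of both sides. Since y is implicitly a function of x, the chain rule attaches a y' = dy/dx factor whenever we differentiate through y.

Set F(x, y) = (left side) − (right side), so the curve is F = 0. Differentiating each term of F:
  d/dx[4x^2] = 8x
  d/dx[xy] = x·y' + y
  d/dx[6y^2] = 12y·y'
  d/dx[-6] = 0

Collecting, the y'-free part is the partial derivative in x and the y' coefficient is the partial derivative in y:
  ∂F/∂x = 8x + y
  ∂F/∂y = x + 12y

so d/dx[F(x, y(x))] = ∂F/∂x + (∂F/∂y)·y' = 0. Rearranging,
  dy/dx = -(∂F/∂x)/(∂F/∂y) = -(8x + y)/(x + 12y) = (-8x - y)/(x + 12y)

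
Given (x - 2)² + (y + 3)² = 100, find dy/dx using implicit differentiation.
Apply d/dx to both sides, remembering that y depends on x. Each occurrence of y therefore brings in a y' = dy/dx via the chain rule.

With F(x, y) equal to the left-hand side minus the right, differentiate F term by term:
  d/dx[(x - 2)^2] = 2x - 4
  d/dx[(y + 3)^2] = 2·y'(y + 3)
  d/dx[-100] = 0
Adding these up, d/dx[F] = 0 becomes
  (2x - 4) + (2y + 6)·y' = 0,
so isolating y',
  dy/dx = -(2x - 4)/(2y + 6) = (2 - x)/(y + 3)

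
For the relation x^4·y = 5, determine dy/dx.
Take d/dx of both sides. Since y is implicitly a function of x, the chain rule attaches a y' = dy/dx factor whenever we differentiate through y.

Set F(x, y) = (left side) − (right side), so the curve is F = 0. Differentiating each term of F:
  d/dx[x^4y] = x^4·y' + 4x^3y
  d/dx[-5] = 0

Collecting, the y'-free part is the partial derivative in x and the y' coefficient is the partial derivative in y:
  ∂F/∂x = 4x^3y
  ∂F/∂y = x^4

so d/dx[F(x, y(x))] = ∂F/∂x + (∂F/∂y)·y' = 0. Rearranging,
  dy/dx = -(∂F/∂x)/(∂F/∂y) = -(4x^3y)/(x^4) = -4y/x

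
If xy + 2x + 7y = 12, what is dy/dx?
Differentiate both sides with respect to x, treating y as y(x). By the chain rule, any term containing y contributes a factor of y' = dy/dx when we differentiate it.

Move every term to one side and write the relation as F(x, y) = 0. Term by term,
  d/dx[xy] = x·y' + y
  d/dx[2x] = 2
  d/dx[7y] = 7·y'
  d/dx[-12] = 0

The pieces without y' make up ∂F/∂x and the coefficient of y' is ∂F/∂y:
  ∂F/∂x = y + 2,
  ∂F/∂y = x + 7.

Since d/dx[F] = ∂F/∂x + (∂F/∂y)·y' = 0, solve for y':
  (∂F/∂y)·y' = -∂F/∂x
  dy/dx = -(∂F/∂x)/(∂F/∂y) = -(y + 2)/(x + 7) = (-y - 2)/(x + 7)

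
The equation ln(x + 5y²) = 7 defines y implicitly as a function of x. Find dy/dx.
Differentiate both sides with respect to x, treating y as y(x). By the chain rule, any term containing y contributes a factor of y' = dy/dx when we differentiate it.

Move every term to one side and write the relation as F(x, y) = 0. Term by term,
  d/dx[ln(x + 5y^2)] = (10y·y' + 1)/(x + 5y^2)
  d/dx[-7] = 0

The pieces without y' make up ∂F/∂x and the coefficient of y' is ∂F/∂y:
  ∂F/∂x = 1/(x + 5y^2),
  ∂F/∂y = 10y/(x + 5y^2).

Since d/dx[F] = ∂F/∂x + (∂F/∂y)·y' = 0, solve for y':
  (∂F/∂y)·y' = -∂F/∂x
  dy/dx = -(∂F/∂x)/(∂F/∂y) = -(1/(x + 5y^2))/(10y/(x + 5y^2)) = -1/(10y)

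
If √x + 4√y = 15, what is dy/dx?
Differentiate both sides with respect to x, treating y as y(x). By the chain rule, any term containing y contributes a factor of y' = dy/dx when we differentiate it.

Move every term to one side and write the relation as F(x, y) = 0. Term by term,
  d/dx[√(x)] = 1/(2√(x))
  d/dx[4√(y)] = 2·y'/√(y)
  d/dx[-15] = 0

The pieces without y' make up ∂F/∂x and the coefficient of y' is ∂F/∂y:
  ∂F/∂x = 1/(2√(x)),
  ∂F/∂y = 2/√(y).

Since d/dx[F] = ∂F/∂x + (∂F/∂y)·y' = 0, solve for y':
  (∂F/∂y)·y' = -∂F/∂x
  dy/dx = -(∂F/∂x)/(∂F/∂y) = -(1/(2√(x)))/(2/√(y)) = -√(y)/(4√(x))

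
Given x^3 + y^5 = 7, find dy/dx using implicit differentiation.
Apply d/dx to both sides, remembering that y depends on x. Each occurrence of y therefore brings in a y' = dy/dx via the chain rule.

With F(x, y) equal to the left-hand side minus the right, differentiate F term by term:
  d/dx[x^3] = 3x^2
  d/dx[y^5] = 5y^4·y'
  d/dx[-7] = 0
Adding these up, d/dx[F] = 0 becomes
  (3x^2) + (5y^4)·y' = 0,
so isolating y',
  dy/dx = -(3x^2)/(5y^4) = -3x^2/(5y^4)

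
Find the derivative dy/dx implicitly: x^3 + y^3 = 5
Differentiate the relation implicitly: treat y = y(x) and apply the chain rule, so every y-derivative picks up a y' = dy/dx factor.

With everything moved to the left-hand side, differentiate term by term:
  d/dx[x^3] = 3x^2
  d/dx[y^3] = 3y^2·y'
  d/dx[-5] = 0

Separating the contributions that come from x directly and those that come through y:
  without y':      3x^2
  multiplying y':  3y^2

so (3x^2) + (3y^2)·y' = 0, and therefore
  dy/dx = -(3x^2)/(3y^2) = -x^2/y^2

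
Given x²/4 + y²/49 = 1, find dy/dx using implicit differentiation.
Apply d/dx to both sides, remembering that y depends on x. Each occurrence of y therefore brings in a y' = dy/dx via the chain rule.

With F(x, y) equal to the left-hand side minus the right, differentiate F term by term:
  d/dx[x^2/4] = x/2
  d/dx[y^2/49] = 2y·y'/49
  d/dx[-1] = 0
Adding these up, d/dx[F] = 0 becomes
  (x/2) + (2y/49)·y' = 0,
so isolating y',
  dy/dx = -(x/2)/(2y/49) = -49x/(4y)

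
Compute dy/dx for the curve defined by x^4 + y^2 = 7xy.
Differentiate the relation implicitly: treat y = y(x) and apply the chain rule, so every y-derivative picks up a y' = dy/dx factor.

With everything moved to the left-hand side, differentiate term by term:
  d/dx[x^4] = 4x^3
  d/dx[-7xy] = -7x·y' - 7y
  d/dx[y^2] = 2y·y'

Separating the contributions that come from x directly and those that come through y:
  without y':      4x^3 - 7y
  multiplying y':  -7x + 2y

so (4x^3 - 7y) + (-7x + 2y)·y' = 0, and therefore
  dy/dx = -(4x^3 - 7y)/(-7x + 2y) = (4x^3 - 7y)/(7x - 2y)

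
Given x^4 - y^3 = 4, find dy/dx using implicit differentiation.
Apply d/dx to both sides, remembering that y depends on x. Each occurrence of y therefore brings in a y' = dy/dx via the chain rule.

With F(x, y) equal to the left-hand side minus the right, differentiate F term by term:
  d/dx[x^4] = 4x^3
  d/dx[-y^3] = -3y^2·y'
  d/dx[-4] = 0
Adding these up, d/dx[F] = 0 becomes
  (4x^3) + (-3y^2)·y' = 0,
so isolating y',
  dy/dx = -(4x^3)/(-3y^2) = 4x^3/(3y^2)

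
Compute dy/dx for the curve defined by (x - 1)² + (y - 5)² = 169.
Apply d/dx to both sides, remembering that y depends on x. Each occurrence of y therefore brings in a y' = dy/dx via the chain rule.

With F(x, y) equal to the left-hand side minus the right, differentiate F term by term:
  d/dx[(x - 1)^2] = 2x - 2
  d/dx[(y - 5)^2] = 2·y'(y - 5)
  d/dx[-169] = 0
Adding these up, d/dx[F] = 0 becomes
  (2x - 2) + (2y - 10)·y' = 0,
so isolating y',
  dy/dx = -(2x - 2)/(2y - 10) = (1 - x)/(y - 5)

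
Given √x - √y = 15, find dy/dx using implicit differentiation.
Differentiate the relation implicitly: treat y = y(x) and apply the chain rule, so every y-derivative picks up a y' = dy/dx factor.

With everything moved to the left-hand side, differentiate term by term:
  d/dx[√(x)] = 1/(2√(x))
  d/dx[-√(y)] = -y'/(2√(y))
  d/dx[-15] = 0

Separating the contributions that come from x directly and those that come through y:
  without y':      1/(2√(x))
  multiplying y':  -1/(2√(y))

so (1/(2√(x))) + (-1/(2√(y)))·y' = 0, and therefore
  dy/dx = -(1/(2√(x)))/(-1/(2√(y))) = √(y)/√(x)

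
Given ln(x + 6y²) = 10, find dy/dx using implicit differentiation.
Differentiate the relation implicitly: treat y = y(x) and apply the chain rule, so every y-derivative picks up a y' = dy/dx factor.

With everything moved to the left-hand side, differentiate term by term:
  d/dx[ln(x + 6y^2)] = (12y·y' + 1)/(x + 6y^2)
  d/dx[-10] = 0

Separating the contributions that come from x directly and those that come through y:
  without y':      1/(x + 6y^2)
  multiplying y':  12y/(x + 6y^2)

so (1/(x + 6y^2)) + (12y/(x + 6y^2))·y' = 0, and therefore
  dy/dx = -(1/(x + 6y^2))/(12y/(x + 6y^2)) = -1/(12y)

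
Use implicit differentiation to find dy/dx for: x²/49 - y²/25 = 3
Take d/dx of both sides. Since y is implicitly a function of x, the chain rule attaches a y' = dy/dx factor whenever we differentiate through y.

Set F(x, y) = (left side) − (right side), so the curve is F = 0. Differentiating each term of F:
  d/dx[x^2/49] = 2x/49
  d/dx[-y^2/25] = -2y·y'/25
  d/dx[-3] = 0

Collecting, the y'-free part is the partial derivative in x and the y' coefficient is the partial derivative in y:
  ∂F/∂x = 2x/49
  ∂F/∂y = -2y/25

so d/dx[F(x, y(x))] = ∂F/∂x + (∂F/∂y)·y' = 0. Rearranging,
  dy/dx = -(∂F/∂x)/(∂F/∂y) = -(2x/49)/(-2y/25) = 25x/(49y)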